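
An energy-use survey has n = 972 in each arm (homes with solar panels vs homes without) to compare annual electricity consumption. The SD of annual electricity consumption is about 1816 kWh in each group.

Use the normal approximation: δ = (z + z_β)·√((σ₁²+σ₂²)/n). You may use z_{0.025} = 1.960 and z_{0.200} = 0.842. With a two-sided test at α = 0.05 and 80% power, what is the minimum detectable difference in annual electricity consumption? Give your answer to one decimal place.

δ = (z_{α/2} + z_β) · √((σ₁²+σ₂²)/n)
  = (1.960 + 0.842) · √(6595712/972)
  = 2.802 · √6785.7
  = 2.802 · 82.3754
  = 230.8160

Minimum detectable difference ≈ 230.8 kWh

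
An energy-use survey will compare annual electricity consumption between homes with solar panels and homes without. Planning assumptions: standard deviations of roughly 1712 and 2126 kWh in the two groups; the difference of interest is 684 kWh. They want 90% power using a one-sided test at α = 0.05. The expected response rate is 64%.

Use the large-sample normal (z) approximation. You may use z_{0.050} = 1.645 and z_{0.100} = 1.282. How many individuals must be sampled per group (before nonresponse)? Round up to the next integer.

n = 214 per group

n = (z_α + z_β)² · (σ₁² + σ₂²) / δ²
  = (1.645 + 1.282)² · (1712² + 2126² = 7450820) / 684²
  = 8.5673 · 7450820 / 467856
  = 136.44
Adjust for 64% response: 136.44 / 0.64 = 213.19.
Round up → n = 214 per group.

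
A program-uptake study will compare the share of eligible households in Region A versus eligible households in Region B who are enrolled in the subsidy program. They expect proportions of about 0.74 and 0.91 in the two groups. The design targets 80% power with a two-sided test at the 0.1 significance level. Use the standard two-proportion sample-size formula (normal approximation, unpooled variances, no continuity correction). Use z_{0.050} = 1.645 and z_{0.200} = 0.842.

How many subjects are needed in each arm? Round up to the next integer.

n = (z_{α/2} + z_β)² · [p₁(1−p₁) + p₂(1−p₂)] / (p₁ − p₂)²
  = (1.645 + 0.842)² · (0.74·0.26 + 0.91·0.09) / (-0.17)²
  = (2.487)² · (0.1924 + 0.0819) / 0.0289
  = 6.1852 · 0.2743 / 0.0289
  = 58.71
Round up → n = 59 per group.

n = 59 per group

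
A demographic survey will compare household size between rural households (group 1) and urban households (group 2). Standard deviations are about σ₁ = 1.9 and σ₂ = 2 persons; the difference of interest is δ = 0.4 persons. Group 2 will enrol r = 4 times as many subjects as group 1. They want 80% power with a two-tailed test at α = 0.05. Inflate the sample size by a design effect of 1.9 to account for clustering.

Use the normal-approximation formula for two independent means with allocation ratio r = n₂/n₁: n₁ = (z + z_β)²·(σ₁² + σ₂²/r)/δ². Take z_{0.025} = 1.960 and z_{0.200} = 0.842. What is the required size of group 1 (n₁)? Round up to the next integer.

n₁ = 430

n₁ = (z_{α/2} + z_β)² · (σ₁² + σ₂²/r) / δ²
   = (1.960 + 0.842)² · (1.9² + 2²/4) / 0.4²
   = 7.8512 · (3.61 + 1) / 0.16
   = 7.8512 · 4.61 / 0.16
   = 226.21
Design effect: 1.9 × 226.21 = 429.80.
Round up → n₁ = 430; n₂ = r·n₁ = 4 × 430 = 1720.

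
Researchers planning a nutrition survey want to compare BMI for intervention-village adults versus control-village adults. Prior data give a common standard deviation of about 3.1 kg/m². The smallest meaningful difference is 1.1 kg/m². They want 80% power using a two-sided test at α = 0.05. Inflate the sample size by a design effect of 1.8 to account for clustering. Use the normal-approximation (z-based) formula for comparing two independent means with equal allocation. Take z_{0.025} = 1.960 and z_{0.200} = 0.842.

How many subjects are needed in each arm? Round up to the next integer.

n = 225 per group

n = (z_{α/2} + z_β)² · (σ₁² + σ₂²) / δ²
  = (1.960 + 0.842)² · (2·3.1² = 19.22) / 1.1²
  = 7.8512 · 19.22 / 1.21
  = 124.71
Design effect: 1.8 × 124.71 = 224.48.
Round up → n = 225 per group.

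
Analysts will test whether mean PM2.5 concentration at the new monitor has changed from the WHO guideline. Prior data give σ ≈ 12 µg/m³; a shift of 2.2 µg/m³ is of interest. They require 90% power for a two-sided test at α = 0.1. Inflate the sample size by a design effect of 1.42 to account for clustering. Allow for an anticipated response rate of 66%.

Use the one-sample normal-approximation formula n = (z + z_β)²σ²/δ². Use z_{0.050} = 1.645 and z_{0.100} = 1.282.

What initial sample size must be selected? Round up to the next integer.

n = (z_{α/2} + z_β)² · σ² / δ²
  = (1.645 + 1.282)² · 12² / 2.2²
  = 8.5673 · 144 / 4.84
  = 254.90
Design effect: 1.42 × 254.90 = 361.95.
Adjust for 66% response: 361.95 / 0.66 = 548.41.
Round up → n = 549.

n = 549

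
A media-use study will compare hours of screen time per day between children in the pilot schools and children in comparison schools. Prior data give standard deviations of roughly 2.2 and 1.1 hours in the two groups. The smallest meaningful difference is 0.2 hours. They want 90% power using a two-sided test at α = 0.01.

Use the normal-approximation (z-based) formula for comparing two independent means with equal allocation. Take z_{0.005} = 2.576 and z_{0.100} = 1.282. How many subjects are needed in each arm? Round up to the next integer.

n = (z_{α/2} + z_β)² · (σ₁² + σ₂²) / δ²
  = (2.576 + 1.282)² · (2.2² + 1.1² = 6.05) / 0.2²
  = 14.8842 · 6.05 / 0.04
  = 2251.23
Round up → n = 2252 per group.

n = 2252 per group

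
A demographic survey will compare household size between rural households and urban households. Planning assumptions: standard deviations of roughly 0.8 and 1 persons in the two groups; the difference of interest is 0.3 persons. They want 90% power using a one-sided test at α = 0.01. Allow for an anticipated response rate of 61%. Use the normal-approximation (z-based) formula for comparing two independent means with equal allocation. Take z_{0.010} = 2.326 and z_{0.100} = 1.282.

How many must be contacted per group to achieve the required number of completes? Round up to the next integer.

n = (z_α + z_β)² · (σ₁² + σ₂²) / δ²
  = (2.326 + 1.282)² · (0.8² + 1² = 1.64) / 0.3²
  = 13.0177 · 1.64 / 0.09
  = 237.21
Adjust for 61% response: 237.21 / 0.61 = 388.87.
Round up → n = 389 per group.

n = 389 per group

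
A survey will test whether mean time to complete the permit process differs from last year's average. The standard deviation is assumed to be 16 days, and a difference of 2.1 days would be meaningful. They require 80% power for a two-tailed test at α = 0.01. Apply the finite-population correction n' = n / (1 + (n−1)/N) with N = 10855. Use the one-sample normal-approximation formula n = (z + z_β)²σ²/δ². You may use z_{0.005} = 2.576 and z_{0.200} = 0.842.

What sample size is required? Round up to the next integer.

n = 639

n = (z_{α/2} + z_β)² · σ² / δ²
  = (2.576 + 0.842)² · 16² / 2.1²
  = 11.6827 · 256 / 4.41
  = 678.18
Finite-population correction (N = 10855): 678.18 / (1 + (678.18 − 1)/10855) = 638.36.
Round up → n = 639.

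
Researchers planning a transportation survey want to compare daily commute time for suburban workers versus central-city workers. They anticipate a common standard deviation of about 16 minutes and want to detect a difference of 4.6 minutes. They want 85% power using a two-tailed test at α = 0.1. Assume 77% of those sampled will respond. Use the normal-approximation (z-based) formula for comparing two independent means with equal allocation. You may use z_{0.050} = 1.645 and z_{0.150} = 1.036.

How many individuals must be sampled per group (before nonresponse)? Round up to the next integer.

n = 226 per group

n = (z_{α/2} + z_β)² · (σ₁² + σ₂²) / δ²
  = (1.645 + 1.036)² · (2·16² = 512) / 4.6²
  = 7.1878 · 512 / 21.16
  = 173.92
Adjust for 77% response: 173.92 / 0.77 = 225.87.
Round up → n = 226 per group.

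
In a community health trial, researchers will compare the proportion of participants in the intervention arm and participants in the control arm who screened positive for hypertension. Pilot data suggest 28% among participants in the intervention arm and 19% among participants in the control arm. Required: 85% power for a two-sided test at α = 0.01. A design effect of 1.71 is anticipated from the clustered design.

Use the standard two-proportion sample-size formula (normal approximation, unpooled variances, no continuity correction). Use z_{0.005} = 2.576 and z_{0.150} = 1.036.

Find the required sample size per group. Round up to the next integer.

n = (z_{α/2} + z_β)² · [p₁(1−p₁) + p₂(1−p₂)] / (p₁ − p₂)²
  = (2.576 + 1.036)² · (0.28·0.72 + 0.19·0.81) / (0.09)²
  = (3.612)² · (0.2016 + 0.1539) / 0.0081
  = 13.0465 · 0.3555 / 0.0081
  = 572.60
Design effect: 1.71 × 572.60 = 979.14.
Round up → n = 980 per group.

n = 980 per group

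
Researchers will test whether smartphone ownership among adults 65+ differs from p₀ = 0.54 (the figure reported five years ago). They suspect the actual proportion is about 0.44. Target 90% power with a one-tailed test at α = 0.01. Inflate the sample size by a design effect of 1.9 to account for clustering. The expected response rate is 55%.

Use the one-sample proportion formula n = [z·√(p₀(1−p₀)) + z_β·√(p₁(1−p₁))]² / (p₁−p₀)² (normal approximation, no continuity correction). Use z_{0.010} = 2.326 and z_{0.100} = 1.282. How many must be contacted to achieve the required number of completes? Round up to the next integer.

n = [z_α·√(p₀q₀) + z_β·√(p₁q₁)]² / (p₁ − p₀)²
  = [2.326·√(0.54·0.46) + 1.282·√(0.44·0.56)]² / (-0.10)²
  = [2.326·0.4984 + 1.282·0.4964]² / 0.0100
  = [1.7956]² / 0.0100
  = 322.43
Design effect: 1.9 × 322.43 = 612.62.
Adjust for 55% response: 612.62 / 0.55 = 1113.86.
Round up → n = 1114.

n = 1114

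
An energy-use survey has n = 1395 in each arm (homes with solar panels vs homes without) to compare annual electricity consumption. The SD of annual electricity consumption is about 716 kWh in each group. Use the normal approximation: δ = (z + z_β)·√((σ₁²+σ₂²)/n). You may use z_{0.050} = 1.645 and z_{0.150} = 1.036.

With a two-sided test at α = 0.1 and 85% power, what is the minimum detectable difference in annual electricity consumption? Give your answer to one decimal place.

Minimum detectable difference ≈ 72.7 kWh

δ = (z_{α/2} + z_β) · √((σ₁²+σ₂²)/n)
  = (1.645 + 1.036) · √(1025312/1395)
  = 2.681 · √734.9907
  = 2.681 · 27.1107
  = 72.6838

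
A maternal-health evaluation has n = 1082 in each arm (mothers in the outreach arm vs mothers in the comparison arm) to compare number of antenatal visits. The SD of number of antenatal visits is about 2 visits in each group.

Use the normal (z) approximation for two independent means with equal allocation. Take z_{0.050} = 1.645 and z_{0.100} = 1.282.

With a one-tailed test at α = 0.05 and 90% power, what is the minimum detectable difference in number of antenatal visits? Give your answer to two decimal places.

Minimum detectable difference ≈ 0.25 visits

δ = (z_α + z_β) · √((σ₁²+σ₂²)/n)
  = (1.645 + 1.282) · √(8/1082)
  = 2.927 · √0.00739
  = 2.927 · 0.0860
  = 0.2517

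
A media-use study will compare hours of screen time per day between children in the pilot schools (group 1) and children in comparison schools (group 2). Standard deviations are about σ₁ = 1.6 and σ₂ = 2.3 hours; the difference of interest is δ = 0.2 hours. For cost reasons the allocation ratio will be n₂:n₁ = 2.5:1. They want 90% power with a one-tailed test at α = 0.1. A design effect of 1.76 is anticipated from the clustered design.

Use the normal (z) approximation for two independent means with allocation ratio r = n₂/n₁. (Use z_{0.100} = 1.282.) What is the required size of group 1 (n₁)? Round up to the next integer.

n₁ = (z_α + z_β)² · (σ₁² + σ₂²/r) / δ²
   = (1.282 + 1.282)² · (1.6² + 2.3²/2.5) / 0.2²
   = 6.5741 · (2.56 + 2.116) / 0.04
   = 6.5741 · 4.676 / 0.04
   = 768.51
Design effect: 1.76 × 768.51 = 1352.58.
Round up → n₁ = 1353; n₂ = r·n₁ = 2.5 × 1353 = 3383.

n₁ = 1353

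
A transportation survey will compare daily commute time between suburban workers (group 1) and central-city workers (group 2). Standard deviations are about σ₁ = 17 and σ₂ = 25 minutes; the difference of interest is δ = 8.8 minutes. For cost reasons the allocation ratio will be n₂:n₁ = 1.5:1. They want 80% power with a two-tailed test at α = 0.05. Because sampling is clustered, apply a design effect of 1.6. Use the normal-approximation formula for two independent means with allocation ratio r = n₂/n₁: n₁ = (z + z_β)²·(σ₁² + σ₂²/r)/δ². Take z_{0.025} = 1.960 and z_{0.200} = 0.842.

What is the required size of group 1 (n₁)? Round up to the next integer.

n₁ = 115

n₁ = (z_{α/2} + z_β)² · (σ₁² + σ₂²/r) / δ²
   = (1.960 + 0.842)² · (17² + 25²/1.5) / 8.8²
   = 7.8512 · (289 + 416.6667) / 77.44
   = 7.8512 · 705.6667 / 77.44
   = 71.54
Design effect: 1.6 × 71.54 = 114.47.
Round up → n₁ = 115; n₂ = r·n₁ = 1.5 × 115 = 173.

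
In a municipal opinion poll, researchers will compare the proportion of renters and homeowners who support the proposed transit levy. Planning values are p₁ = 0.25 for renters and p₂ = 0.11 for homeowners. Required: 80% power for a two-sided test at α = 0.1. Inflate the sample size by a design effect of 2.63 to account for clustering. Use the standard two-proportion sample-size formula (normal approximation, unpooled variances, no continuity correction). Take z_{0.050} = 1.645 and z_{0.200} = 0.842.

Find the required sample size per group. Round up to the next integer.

n = (z_{α/2} + z_β)² · [p₁(1−p₁) + p₂(1−p₂)] / (p₁ − p₂)²
  = (1.645 + 0.842)² · (0.25·0.75 + 0.11·0.89) / (0.14)²
  = (2.487)² · (0.1875 + 0.0979) / 0.0196
  = 6.1852 · 0.2854 / 0.0196
  = 90.06
Design effect: 2.63 × 90.06 = 236.87.
Round up → n = 237 per group.

n = 237 per group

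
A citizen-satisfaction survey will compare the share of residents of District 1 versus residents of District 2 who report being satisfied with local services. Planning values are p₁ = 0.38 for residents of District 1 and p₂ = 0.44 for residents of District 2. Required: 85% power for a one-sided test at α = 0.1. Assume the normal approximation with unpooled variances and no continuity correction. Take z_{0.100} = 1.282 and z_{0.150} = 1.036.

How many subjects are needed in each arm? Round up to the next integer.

n = 720 per group

n = (z_α + z_β)² · [p₁(1−p₁) + p₂(1−p₂)] / (p₁ − p₂)²
  = (1.282 + 1.036)² · (0.38·0.62 + 0.44·0.56) / (-0.06)²
  = (2.318)² · (0.2356 + 0.2464) / 0.0036
  = 5.3731 · 0.4820 / 0.0036
  = 719.40
Round up → n = 720 per group.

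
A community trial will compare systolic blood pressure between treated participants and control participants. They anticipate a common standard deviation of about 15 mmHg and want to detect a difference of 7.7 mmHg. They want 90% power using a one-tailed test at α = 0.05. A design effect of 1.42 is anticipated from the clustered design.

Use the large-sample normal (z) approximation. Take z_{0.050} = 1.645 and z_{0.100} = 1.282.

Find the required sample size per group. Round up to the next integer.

n = (z_α + z_β)² · (σ₁² + σ₂²) / δ²
  = (1.645 + 1.282)² · (2·15² = 450) / 7.7²
  = 8.5673 · 450 / 59.29
  = 65.02
Design effect: 1.42 × 65.02 = 92.33.
Round up → n = 93 per group.

n = 93 per group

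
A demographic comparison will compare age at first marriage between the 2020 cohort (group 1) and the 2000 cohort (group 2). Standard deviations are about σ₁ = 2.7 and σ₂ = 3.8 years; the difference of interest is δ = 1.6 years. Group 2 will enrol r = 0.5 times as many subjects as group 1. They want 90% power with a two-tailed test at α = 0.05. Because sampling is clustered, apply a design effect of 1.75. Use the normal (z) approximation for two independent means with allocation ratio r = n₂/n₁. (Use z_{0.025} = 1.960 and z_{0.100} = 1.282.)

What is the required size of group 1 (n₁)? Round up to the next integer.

n₁ = 260

n₁ = (z_{α/2} + z_β)² · (σ₁² + σ₂²/r) / δ²
   = (1.960 + 1.282)² · (2.7² + 3.8²/0.5) / 1.6²
   = 10.5106 · (7.29 + 28.88) / 2.56
   = 10.5106 · 36.17 / 2.56
   = 148.50
Design effect: 1.75 × 148.50 = 259.88.
Round up → n₁ = 260; n₂ = r·n₁ = 0.5 × 260 = 130.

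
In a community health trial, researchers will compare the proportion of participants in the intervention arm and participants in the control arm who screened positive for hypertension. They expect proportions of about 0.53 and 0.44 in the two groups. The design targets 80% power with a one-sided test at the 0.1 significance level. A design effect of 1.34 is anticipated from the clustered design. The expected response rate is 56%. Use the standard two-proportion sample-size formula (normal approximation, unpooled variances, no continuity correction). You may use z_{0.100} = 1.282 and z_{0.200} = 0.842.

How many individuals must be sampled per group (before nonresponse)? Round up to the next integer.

n = 661 per group

n = (z_α + z_β)² · [p₁(1−p₁) + p₂(1−p₂)] / (p₁ − p₂)²
  = (1.282 + 0.842)² · (0.53·0.47 + 0.44·0.56) / (0.09)²
  = (2.124)² · (0.2491 + 0.2464) / 0.0081
  = 4.5114 · 0.4955 / 0.0081
  = 275.97
Design effect: 1.34 × 275.97 = 369.80.
Adjust for 56% response: 369.80 / 0.56 = 660.37.
Round up → n = 661 per group.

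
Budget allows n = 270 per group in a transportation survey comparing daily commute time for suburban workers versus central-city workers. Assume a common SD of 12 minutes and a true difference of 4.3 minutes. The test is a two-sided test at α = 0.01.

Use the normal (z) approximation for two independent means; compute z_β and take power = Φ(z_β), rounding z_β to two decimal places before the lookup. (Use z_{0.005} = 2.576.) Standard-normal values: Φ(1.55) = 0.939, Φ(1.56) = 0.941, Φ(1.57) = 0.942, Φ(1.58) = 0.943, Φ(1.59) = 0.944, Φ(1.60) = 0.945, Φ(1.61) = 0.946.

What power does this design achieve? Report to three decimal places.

z_β = δ·√(n/(σ₁²+σ₂²)) − z_{α/2}
    = 4.3 · √(270/288) − 2.576
    = 4.3 · 0.96825 − 2.576
    = 4.1635 − 2.576 = 1.5875 → 1.59
Power = Φ(1.59) = 0.944.

Power ≈ 0.944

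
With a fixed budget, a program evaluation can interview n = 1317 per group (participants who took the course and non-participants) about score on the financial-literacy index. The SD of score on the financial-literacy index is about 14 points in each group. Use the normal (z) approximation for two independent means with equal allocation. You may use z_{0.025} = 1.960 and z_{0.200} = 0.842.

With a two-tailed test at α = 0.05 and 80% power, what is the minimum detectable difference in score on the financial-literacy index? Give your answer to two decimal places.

δ = (z_{α/2} + z_β) · √((σ₁²+σ₂²)/n)
  = (1.960 + 0.842) · √(392/1317)
  = 2.802 · √0.29765
  = 2.802 · 0.5456
  = 1.5287

Minimum detectable difference ≈ 1.53 points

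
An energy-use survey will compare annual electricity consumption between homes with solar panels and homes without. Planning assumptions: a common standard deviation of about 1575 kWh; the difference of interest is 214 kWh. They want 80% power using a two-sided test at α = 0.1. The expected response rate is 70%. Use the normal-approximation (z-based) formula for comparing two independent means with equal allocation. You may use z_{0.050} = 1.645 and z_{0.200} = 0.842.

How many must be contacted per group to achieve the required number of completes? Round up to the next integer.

n = (z_{α/2} + z_β)² · (σ₁² + σ₂²) / δ²
  = (1.645 + 0.842)² · (2·1575² = 4961250) / 214²
  = 6.1852 · 4961250 / 45796
  = 670.06
Adjust for 70% response: 670.06 / 0.70 = 957.23.
Round up → n = 958 per group.

n = 958 per group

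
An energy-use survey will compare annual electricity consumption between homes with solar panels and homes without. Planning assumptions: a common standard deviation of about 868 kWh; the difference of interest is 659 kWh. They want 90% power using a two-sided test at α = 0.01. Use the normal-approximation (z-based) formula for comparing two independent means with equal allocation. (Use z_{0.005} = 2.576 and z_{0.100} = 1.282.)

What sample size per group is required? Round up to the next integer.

n = 52 per group

n = (z_{α/2} + z_β)² · (σ₁² + σ₂²) / δ²
  = (2.576 + 1.282)² · (2·868² = 1506848) / 659²
  = 14.8842 · 1506848 / 434281
  = 51.64
Round up → n = 52 per group.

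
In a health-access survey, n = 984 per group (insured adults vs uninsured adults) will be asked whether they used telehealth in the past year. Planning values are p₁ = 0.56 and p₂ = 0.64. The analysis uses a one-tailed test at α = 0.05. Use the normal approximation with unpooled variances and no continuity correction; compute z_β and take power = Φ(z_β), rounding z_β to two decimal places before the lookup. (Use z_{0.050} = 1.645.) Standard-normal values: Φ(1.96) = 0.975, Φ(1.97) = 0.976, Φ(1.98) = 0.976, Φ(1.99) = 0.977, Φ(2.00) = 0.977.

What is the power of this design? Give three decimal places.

Power ≈ 0.977

z_β = |p₁−p₂|·√(n/[p₁q₁+p₂q₂]) − z_α
    = 0.08 · √(984/0.4768) − 1.645
    = 0.08 · 45.4286 − 1.645
    = 3.6343 − 1.645 = 1.9893 → 1.99
Power = Φ(1.99) = 0.977.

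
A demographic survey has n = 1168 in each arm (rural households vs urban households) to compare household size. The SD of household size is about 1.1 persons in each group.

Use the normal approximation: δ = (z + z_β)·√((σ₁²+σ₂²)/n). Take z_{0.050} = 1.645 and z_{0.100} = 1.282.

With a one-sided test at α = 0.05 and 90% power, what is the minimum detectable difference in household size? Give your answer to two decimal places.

δ = (z_α + z_β) · √((σ₁²+σ₂²)/n)
  = (1.645 + 1.282) · √(2.42/1168)
  = 2.927 · √0.00207
  = 2.927 · 0.0455
  = 0.1332

Minimum detectable difference ≈ 0.13 persons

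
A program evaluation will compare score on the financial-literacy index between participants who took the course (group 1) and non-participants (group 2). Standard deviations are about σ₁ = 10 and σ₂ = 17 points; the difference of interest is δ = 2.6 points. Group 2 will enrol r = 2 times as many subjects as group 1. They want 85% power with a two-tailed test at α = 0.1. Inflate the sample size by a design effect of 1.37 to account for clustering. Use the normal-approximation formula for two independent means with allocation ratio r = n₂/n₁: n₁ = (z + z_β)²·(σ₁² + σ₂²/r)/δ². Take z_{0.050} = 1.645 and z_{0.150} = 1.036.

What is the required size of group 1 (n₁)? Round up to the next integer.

n₁ = (z_{α/2} + z_β)² · (σ₁² + σ₂²/r) / δ²
   = (1.645 + 1.036)² · (10² + 17²/2) / 2.6²
   = 7.1878 · (100 + 144.5) / 6.76
   = 7.1878 · 244.5 / 6.76
   = 259.97
Design effect: 1.37 × 259.97 = 356.16.
Round up → n₁ = 357; n₂ = r·n₁ = 2 × 357 = 714.

n₁ = 357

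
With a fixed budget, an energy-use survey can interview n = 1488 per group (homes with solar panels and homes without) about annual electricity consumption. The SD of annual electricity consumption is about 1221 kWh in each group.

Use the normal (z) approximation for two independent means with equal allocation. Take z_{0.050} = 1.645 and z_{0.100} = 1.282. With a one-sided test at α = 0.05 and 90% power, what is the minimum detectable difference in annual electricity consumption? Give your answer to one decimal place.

Minimum detectable difference ≈ 131.0 kWh

δ = (z_α + z_β) · √((σ₁²+σ₂²)/n)
  = (1.645 + 1.282) · √(2981682/1488)
  = 2.927 · √2003.8
  = 2.927 · 44.7640
  = 131.0243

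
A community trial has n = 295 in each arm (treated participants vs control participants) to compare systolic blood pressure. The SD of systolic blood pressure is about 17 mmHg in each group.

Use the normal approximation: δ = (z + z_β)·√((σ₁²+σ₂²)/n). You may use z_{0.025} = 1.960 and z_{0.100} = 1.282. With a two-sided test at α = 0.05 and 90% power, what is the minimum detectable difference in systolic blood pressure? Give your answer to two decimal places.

δ = (z_{α/2} + z_β) · √((σ₁²+σ₂²)/n)
  = (1.960 + 1.282) · √(578/295)
  = 3.242 · √1.9593
  = 3.242 · 1.3998
  = 4.5380

Minimum detectable difference ≈ 4.54 mmHg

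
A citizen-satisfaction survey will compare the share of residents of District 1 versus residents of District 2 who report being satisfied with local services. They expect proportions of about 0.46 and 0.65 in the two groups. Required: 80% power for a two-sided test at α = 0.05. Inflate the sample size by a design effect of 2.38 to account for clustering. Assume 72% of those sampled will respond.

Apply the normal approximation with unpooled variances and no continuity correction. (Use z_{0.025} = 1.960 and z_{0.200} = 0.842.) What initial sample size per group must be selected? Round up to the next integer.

n = (z_{α/2} + z_β)² · [p₁(1−p₁) + p₂(1−p₂)] / (p₁ − p₂)²
  = (1.960 + 0.842)² · (0.46·0.54 + 0.65·0.35) / (-0.19)²
  = (2.802)² · (0.2484 + 0.2275) / 0.0361
  = 7.8512 · 0.4759 / 0.0361
  = 103.50
Design effect: 2.38 × 103.50 = 246.33.
Adjust for 72% response: 246.33 / 0.72 = 342.13.
Round up → n = 343 per group.

n = 343 per group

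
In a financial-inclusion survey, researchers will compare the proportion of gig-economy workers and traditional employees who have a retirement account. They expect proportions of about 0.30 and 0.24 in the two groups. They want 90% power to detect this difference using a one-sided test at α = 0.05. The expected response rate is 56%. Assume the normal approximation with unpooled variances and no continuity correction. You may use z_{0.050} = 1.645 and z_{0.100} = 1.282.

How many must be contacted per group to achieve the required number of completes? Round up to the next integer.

n = 1668 per group

n = (z_α + z_β)² · [p₁(1−p₁) + p₂(1−p₂)] / (p₁ − p₂)²
  = (1.645 + 1.282)² · (0.30·0.70 + 0.24·0.76) / (0.06)²
  = (2.927)² · (0.2100 + 0.1824) / 0.0036
  = 8.5673 · 0.3924 / 0.0036
  = 933.84
Adjust for 56% response: 933.84 / 0.56 = 1667.57.
Round up → n = 1668 per group.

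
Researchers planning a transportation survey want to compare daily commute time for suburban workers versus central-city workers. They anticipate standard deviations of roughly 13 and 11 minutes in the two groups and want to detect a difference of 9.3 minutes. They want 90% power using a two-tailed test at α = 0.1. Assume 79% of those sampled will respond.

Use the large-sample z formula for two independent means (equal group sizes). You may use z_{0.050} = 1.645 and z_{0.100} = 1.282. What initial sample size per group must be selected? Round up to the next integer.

n = (z_{α/2} + z_β)² · (σ₁² + σ₂²) / δ²
  = (1.645 + 1.282)² · (13² + 11² = 290) / 9.3²
  = 8.5673 · 290 / 86.49
  = 28.73
Adjust for 79% response: 28.73 / 0.79 = 36.36.
Round up → n = 37 per group.

n = 37 per group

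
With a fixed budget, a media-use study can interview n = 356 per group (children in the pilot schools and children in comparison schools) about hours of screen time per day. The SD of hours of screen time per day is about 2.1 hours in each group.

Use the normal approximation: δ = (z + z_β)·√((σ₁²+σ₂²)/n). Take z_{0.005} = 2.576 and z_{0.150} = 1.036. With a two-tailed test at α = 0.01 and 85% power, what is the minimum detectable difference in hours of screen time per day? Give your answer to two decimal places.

Minimum detectable difference ≈ 0.57 hours

δ = (z_{α/2} + z_β) · √((σ₁²+σ₂²)/n)
  = (2.576 + 1.036) · √(8.82/356)
  = 3.612 · √0.02478
  = 3.612 · 0.1574
  = 0.5685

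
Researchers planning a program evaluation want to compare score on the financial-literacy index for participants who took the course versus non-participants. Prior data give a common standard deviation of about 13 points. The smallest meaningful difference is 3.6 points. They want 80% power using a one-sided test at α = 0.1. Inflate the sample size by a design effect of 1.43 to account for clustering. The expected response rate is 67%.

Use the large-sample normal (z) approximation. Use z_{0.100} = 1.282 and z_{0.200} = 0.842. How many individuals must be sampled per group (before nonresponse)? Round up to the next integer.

n = 252 per group

n = (z_α + z_β)² · (σ₁² + σ₂²) / δ²
  = (1.282 + 0.842)² · (2·13² = 338) / 3.6²
  = 4.5114 · 338 / 12.96
  = 117.66
Design effect: 1.43 × 117.66 = 168.25.
Adjust for 67% response: 168.25 / 0.67 = 251.12.
Round up → n = 252 per group.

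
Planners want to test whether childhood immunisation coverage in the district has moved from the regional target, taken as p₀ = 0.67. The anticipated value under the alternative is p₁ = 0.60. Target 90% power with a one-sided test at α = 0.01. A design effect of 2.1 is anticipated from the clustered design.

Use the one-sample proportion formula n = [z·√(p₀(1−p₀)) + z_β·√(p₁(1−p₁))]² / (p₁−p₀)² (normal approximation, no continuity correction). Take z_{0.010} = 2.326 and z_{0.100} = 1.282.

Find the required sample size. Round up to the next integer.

n = 1271

n = [z_α·√(p₀q₀) + z_β·√(p₁q₁)]² / (p₁ − p₀)²
  = [2.326·√(0.67·0.33) + 1.282·√(0.60·0.40)]² / (-0.07)²
  = [2.326·0.4702 + 1.282·0.4899]² / 0.0049
  = [1.7218]² / 0.0049
  = 604.99
Design effect: 2.1 × 604.99 = 1270.49.
Round up → n = 1271.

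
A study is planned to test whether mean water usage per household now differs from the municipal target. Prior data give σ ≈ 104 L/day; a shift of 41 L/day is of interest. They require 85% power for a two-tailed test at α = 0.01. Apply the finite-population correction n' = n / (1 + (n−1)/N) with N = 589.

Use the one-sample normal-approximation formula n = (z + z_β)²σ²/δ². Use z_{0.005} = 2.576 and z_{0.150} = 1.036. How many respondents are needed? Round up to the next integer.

n = 74

n = (z_{α/2} + z_β)² · σ² / δ²
  = (2.576 + 1.036)² · 104² / 41²
  = 13.0465 · 10816 / 1681
  = 83.94
Finite-population correction (N = 589): 83.94 / (1 + (83.94 − 1)/589) = 73.58.
Round up → n = 74.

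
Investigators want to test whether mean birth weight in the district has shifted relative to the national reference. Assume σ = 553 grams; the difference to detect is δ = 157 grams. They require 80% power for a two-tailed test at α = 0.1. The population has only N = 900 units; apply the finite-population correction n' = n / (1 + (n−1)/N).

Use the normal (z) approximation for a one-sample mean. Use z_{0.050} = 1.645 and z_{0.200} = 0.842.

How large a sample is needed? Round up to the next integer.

n = (z_{α/2} + z_β)² · σ² / δ²
  = (1.645 + 0.842)² · 553² / 157²
  = 6.1852 · 305809 / 24649
  = 76.74
Finite-population correction (N = 900): 76.74 / (1 + (76.74 − 1)/900) = 70.78.
Round up → n = 71.

n = 71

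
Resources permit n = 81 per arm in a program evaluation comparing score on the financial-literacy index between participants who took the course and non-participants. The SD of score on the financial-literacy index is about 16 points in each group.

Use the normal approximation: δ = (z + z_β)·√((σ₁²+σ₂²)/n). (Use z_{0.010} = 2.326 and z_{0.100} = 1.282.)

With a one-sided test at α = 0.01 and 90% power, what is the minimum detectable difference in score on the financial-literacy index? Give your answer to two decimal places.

Minimum detectable difference ≈ 9.07 points

δ = (z_α + z_β) · √((σ₁²+σ₂²)/n)
  = (2.326 + 1.282) · √(512/81)
  = 3.608 · √6.321
  = 3.608 · 2.5142
  = 9.0711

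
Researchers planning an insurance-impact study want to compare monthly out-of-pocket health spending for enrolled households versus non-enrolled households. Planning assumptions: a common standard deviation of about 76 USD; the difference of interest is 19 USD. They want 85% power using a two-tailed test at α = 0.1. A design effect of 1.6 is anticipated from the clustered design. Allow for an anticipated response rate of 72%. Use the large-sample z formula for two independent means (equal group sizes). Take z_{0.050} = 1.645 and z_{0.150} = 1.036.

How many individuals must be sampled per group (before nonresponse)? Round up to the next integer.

n = 512 per group

n = (z_{α/2} + z_β)² · (σ₁² + σ₂²) / δ²
  = (1.645 + 1.036)² · (2·76² = 11552) / 19²
  = 7.1878 · 11552 / 361
  = 230.01
Design effect: 1.6 × 230.01 = 368.01.
Adjust for 72% response: 368.01 / 0.72 = 511.13.
Round up → n = 512 per group.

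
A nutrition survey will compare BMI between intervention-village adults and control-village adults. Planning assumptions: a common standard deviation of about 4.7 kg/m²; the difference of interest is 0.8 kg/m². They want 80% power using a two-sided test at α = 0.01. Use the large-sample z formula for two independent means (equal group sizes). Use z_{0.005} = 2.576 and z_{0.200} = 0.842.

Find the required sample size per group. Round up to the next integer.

n = (z_{α/2} + z_β)² · (σ₁² + σ₂²) / δ²
  = (2.576 + 0.842)² · (2·4.7² = 44.18) / 0.8²
  = 11.6827 · 44.18 / 0.64
  = 806.47
Round up → n = 807 per group.

n = 807 per group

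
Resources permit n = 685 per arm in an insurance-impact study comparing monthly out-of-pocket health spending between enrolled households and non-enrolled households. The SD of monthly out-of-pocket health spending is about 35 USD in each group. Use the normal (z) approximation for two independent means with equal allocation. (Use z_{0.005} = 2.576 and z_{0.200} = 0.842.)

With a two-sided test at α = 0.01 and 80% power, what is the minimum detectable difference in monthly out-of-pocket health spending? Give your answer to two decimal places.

δ = (z_{α/2} + z_β) · √((σ₁²+σ₂²)/n)
  = (2.576 + 0.842) · √(2450/685)
  = 3.418 · √3.5766
  = 3.418 · 1.8912
  = 6.4641

Minimum detectable difference ≈ 6.46 USD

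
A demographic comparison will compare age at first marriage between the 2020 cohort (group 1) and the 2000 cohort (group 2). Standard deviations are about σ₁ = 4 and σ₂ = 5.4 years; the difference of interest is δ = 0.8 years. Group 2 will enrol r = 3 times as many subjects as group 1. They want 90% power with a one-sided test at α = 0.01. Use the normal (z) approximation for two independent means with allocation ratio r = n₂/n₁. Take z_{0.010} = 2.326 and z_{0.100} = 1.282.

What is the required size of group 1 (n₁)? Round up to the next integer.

n₁ = (z_α + z_β)² · (σ₁² + σ₂²/r) / δ²
   = (2.326 + 1.282)² · (4² + 5.4²/3) / 0.8²
   = 13.0177 · (16 + 9.72) / 0.64
   = 13.0177 · 25.72 / 0.64
   = 523.15
Round up → n₁ = 524; n₂ = r·n₁ = 3 × 524 = 1572.

n₁ = 524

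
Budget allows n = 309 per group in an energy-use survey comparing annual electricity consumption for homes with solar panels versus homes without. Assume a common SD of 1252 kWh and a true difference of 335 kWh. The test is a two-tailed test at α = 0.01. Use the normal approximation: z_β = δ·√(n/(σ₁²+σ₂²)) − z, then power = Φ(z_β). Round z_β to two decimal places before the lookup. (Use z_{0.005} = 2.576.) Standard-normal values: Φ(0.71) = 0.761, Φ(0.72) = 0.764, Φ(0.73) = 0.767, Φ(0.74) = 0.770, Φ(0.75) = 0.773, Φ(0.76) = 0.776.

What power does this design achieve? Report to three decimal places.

Power ≈ 0.773

z_β = δ·√(n/(σ₁²+σ₂²)) − z_{α/2}
    = 335 · √(309/3135008) − 2.576
    = 335 · 0.00993 − 2.576
    = 3.3259 − 2.576 = 0.7499 → 0.75
Power = Φ(0.75) = 0.773.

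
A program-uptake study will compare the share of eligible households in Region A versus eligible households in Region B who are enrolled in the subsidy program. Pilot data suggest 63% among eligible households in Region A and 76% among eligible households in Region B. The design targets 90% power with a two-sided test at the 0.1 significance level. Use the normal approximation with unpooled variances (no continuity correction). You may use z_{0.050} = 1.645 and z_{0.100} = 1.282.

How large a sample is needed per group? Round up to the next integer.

n = (z_{α/2} + z_β)² · [p₁(1−p₁) + p₂(1−p₂)] / (p₁ − p₂)²
  = (1.645 + 1.282)² · (0.63·0.37 + 0.76·0.24) / (-0.13)²
  = (2.927)² · (0.2331 + 0.1824) / 0.0169
  = 8.5673 · 0.4155 / 0.0169
  = 210.63
Round up → n = 211 per group.

n = 211 per group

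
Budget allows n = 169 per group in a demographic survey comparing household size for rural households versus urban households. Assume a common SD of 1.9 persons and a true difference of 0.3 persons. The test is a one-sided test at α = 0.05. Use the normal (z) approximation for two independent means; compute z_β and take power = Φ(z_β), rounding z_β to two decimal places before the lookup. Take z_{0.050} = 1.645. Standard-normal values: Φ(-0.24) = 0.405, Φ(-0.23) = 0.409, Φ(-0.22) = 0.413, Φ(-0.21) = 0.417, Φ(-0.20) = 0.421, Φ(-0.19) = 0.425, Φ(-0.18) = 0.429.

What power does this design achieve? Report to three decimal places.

Power ≈ 0.425

z_β = δ·√(n/(σ₁²+σ₂²)) − z_α
    = 0.3 · √(169/7.22) − 1.645
    = 0.3 · 4.83810 − 1.645
    = 1.4514 − 1.645 = -0.1936 → -0.19
Power = Φ(-0.19) = 0.425.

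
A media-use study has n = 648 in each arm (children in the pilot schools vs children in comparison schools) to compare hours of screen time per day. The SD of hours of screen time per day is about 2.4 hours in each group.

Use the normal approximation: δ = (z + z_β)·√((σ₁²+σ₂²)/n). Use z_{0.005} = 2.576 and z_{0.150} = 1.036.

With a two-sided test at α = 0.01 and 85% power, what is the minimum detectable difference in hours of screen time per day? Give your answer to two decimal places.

Minimum detectable difference ≈ 0.48 hours

δ = (z_{α/2} + z_β) · √((σ₁²+σ₂²)/n)
  = (2.576 + 1.036) · √(11.52/648)
  = 3.612 · √0.01778
  = 3.612 · 0.1333
  = 0.4816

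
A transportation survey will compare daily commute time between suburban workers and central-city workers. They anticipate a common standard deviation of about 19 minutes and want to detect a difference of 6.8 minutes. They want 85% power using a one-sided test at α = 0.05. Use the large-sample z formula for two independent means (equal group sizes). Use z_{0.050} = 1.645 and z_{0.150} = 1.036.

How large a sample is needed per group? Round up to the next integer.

n = (z_α + z_β)² · (σ₁² + σ₂²) / δ²
  = (1.645 + 1.036)² · (2·19² = 722) / 6.8²
  = 7.1878 · 722 / 46.24
  = 112.23
Round up → n = 113 per group.

n = 113 per group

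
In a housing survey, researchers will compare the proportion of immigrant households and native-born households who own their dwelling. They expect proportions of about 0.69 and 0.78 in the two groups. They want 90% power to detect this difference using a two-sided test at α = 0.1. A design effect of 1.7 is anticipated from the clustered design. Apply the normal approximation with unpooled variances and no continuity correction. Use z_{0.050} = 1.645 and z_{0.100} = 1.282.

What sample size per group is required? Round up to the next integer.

n = 694 per group

n = (z_{α/2} + z_β)² · [p₁(1−p₁) + p₂(1−p₂)] / (p₁ − p₂)²
  = (1.645 + 1.282)² · (0.69·0.31 + 0.78·0.22) / (-0.09)²
  = (2.927)² · (0.2139 + 0.1716) / 0.0081
  = 8.5673 · 0.3855 / 0.0081
  = 407.74
Design effect: 1.7 × 407.74 = 693.16.
Round up → n = 694 per group.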